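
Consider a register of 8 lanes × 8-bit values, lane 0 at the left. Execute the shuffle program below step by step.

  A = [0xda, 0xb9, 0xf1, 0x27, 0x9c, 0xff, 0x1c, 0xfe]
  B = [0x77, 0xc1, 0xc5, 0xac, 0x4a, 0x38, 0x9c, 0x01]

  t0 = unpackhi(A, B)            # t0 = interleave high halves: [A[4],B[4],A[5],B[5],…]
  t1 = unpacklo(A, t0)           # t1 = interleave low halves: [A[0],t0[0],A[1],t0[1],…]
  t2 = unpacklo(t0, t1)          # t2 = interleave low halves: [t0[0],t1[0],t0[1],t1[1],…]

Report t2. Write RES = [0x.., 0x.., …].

t0 = [0x9c, 0x4a, 0xff, 0x38, 0x1c, 0x9c, 0xfe, 0x01]
t1 = [0xda, 0x9c, 0xb9, 0x4a, 0xf1, 0xff, 0x27, 0x38]
t2 = [0x9c, 0xda, 0x4a, 0x9c, 0xff, 0xb9, 0x38, 0x4a]

RES = [0x9c, 0xda, 0x4a, 0x9c, 0xff, 0xb9, 0x38, 0x4a]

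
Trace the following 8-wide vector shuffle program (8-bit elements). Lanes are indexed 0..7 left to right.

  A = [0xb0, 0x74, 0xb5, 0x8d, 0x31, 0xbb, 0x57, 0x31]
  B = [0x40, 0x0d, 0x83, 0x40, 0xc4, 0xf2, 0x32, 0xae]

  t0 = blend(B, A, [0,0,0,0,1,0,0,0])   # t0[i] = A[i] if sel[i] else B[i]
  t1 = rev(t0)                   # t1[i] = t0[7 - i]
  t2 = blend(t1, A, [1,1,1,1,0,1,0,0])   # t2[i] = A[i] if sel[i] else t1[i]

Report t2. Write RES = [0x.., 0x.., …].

  t0: 40 0d 83 40 31 f2 32 ae
  t1: ae 32 f2 31 40 83 0d 40
  t2: b0 74 b5 8d 40 bb 0d 40

RES = [ 0xb0  0x74  0xb5  0x8d  0x40  0xbb  0x0d  0x40 ]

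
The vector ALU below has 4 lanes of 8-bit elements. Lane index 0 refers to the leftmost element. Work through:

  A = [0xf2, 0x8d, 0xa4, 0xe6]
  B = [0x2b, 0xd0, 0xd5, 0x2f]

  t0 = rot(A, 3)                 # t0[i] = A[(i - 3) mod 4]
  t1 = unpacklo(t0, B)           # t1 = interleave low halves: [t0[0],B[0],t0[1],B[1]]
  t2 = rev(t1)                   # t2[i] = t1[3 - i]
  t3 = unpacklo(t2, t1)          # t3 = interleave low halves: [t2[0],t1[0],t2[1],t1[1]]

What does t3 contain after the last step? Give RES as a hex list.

→ t0 |8d|a4|e6|f2|
→ t1 |8d|2b|a4|d0|
→ t2 |d0|a4|2b|8d|
→ t3 |d0|8d|a4|2b|

RES = [0xd0, 0x8d, 0xa4, 0x2b]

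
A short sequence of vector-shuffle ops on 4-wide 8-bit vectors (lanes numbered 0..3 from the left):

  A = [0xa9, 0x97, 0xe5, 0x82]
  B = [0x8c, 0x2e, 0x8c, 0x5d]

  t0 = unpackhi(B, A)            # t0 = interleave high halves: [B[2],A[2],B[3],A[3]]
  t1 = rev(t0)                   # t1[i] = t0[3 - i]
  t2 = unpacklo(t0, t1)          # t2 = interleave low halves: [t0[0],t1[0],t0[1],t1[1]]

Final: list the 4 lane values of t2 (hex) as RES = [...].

RES = [ 0x8c  0x82  0xe5  0x5d ]

t0 = [0x8c, 0xe5, 0x5d, 0x82]
t1 = [0x82, 0x5d, 0xe5, 0x8c]
t2 = [0x8c, 0x82, 0xe5, 0x5d]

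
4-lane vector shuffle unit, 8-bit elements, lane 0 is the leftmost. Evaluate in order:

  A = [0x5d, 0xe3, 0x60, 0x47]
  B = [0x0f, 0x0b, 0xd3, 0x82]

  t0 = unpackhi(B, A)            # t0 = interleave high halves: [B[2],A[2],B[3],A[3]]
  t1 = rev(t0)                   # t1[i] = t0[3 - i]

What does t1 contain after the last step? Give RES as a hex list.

RES = [0x47, 0x82, 0x60, 0xd3]

t0 = [0xd3, 0x60, 0x82, 0x47]
t1 = [0x47, 0x82, 0x60, 0xd3]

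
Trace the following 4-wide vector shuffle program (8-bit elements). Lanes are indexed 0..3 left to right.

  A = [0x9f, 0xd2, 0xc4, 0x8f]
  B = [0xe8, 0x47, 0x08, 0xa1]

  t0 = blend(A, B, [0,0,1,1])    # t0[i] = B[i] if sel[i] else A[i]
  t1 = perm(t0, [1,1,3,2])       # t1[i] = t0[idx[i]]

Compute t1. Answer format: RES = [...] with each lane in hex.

RES = [0xd2, 0xd2, 0xa1, 0x08]

→ t0 |9f|d2|08|a1|
→ t1 |d2|d2|a1|08|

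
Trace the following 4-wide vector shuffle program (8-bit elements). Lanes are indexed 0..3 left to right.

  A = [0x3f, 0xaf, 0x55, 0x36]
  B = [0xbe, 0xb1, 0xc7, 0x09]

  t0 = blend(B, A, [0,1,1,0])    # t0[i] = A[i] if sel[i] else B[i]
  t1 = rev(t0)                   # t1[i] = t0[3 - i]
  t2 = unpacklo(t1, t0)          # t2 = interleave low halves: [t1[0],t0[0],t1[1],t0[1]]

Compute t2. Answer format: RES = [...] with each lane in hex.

RES = [0x09, 0xbe, 0x55, 0xaf]

→ t0 |be|af|55|09|
→ t1 |09|55|af|be|
→ t2 |09|be|55|af|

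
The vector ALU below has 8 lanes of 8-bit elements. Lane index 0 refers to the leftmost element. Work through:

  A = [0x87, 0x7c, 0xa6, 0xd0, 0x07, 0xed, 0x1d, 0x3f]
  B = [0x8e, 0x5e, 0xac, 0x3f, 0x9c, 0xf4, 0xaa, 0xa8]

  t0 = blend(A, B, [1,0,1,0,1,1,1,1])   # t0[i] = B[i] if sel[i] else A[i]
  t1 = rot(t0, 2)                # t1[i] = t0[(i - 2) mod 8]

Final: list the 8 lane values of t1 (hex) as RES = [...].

RES = [0xaa, 0xa8, 0x8e, 0x7c, 0xac, 0xd0, 0x9c, 0xf4]

→ t0 |8e|7c|ac|d0|9c|f4|aa|a8|
→ t1 |aa|a8|8e|7c|ac|d0|9c|f4|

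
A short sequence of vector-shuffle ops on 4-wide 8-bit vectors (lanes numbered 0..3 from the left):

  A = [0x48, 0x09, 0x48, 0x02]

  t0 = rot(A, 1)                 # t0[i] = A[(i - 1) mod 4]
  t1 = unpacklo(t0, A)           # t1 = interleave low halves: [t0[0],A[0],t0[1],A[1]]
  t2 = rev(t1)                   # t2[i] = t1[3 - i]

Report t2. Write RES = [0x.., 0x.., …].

t0 = [0x02, 0x48, 0x09, 0x48]
t1 = [0x02, 0x48, 0x48, 0x09]
t2 = [0x09, 0x48, 0x48, 0x02]

RES = [ 0x09  0x48  0x48  0x02 ]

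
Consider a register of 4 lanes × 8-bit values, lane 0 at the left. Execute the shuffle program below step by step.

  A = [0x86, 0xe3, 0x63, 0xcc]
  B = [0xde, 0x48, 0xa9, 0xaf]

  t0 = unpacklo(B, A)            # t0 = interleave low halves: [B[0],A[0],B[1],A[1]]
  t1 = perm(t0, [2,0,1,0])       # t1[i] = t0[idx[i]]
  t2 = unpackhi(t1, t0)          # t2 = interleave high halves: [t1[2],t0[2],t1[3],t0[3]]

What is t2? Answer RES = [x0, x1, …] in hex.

RES = [0x86, 0x48, 0xde, 0xe3]

  t0: de 86 48 e3
  t1: 48 de 86 de
  t2: 86 48 de e3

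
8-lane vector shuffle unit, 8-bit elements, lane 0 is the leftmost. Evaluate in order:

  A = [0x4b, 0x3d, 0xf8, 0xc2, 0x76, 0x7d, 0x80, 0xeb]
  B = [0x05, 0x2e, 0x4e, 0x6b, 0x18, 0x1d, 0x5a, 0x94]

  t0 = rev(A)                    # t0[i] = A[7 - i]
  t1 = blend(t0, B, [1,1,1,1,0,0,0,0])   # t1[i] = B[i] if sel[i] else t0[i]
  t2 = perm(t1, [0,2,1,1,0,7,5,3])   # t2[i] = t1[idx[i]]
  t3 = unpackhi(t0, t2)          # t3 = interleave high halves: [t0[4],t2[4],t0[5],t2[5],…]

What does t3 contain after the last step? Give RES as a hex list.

RES = [0xc2, 0x05, 0xf8, 0x4b, 0x3d, 0xf8, 0x4b, 0x6b]

  t0: eb 80 7d 76 c2 f8 3d 4b
  t1: 05 2e 4e 6b c2 f8 3d 4b
  t2: 05 4e 2e 2e 05 4b f8 6b
  t3: c2 05 f8 4b 3d f8 4b 6b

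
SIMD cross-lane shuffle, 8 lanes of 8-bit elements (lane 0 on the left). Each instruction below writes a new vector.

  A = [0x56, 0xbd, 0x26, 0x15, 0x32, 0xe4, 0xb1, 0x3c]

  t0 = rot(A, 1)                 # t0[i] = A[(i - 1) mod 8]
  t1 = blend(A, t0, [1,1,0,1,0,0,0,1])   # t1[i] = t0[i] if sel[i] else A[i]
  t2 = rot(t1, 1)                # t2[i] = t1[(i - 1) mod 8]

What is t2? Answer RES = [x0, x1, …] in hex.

→ t0 |3c|56|bd|26|15|32|e4|b1|
→ t1 |3c|56|26|26|32|e4|b1|b1|
→ t2 |b1|3c|56|26|26|32|e4|b1|

RES = [0xb1, 0x3c, 0x56, 0x26, 0x26, 0x32, 0xe4, 0xb1]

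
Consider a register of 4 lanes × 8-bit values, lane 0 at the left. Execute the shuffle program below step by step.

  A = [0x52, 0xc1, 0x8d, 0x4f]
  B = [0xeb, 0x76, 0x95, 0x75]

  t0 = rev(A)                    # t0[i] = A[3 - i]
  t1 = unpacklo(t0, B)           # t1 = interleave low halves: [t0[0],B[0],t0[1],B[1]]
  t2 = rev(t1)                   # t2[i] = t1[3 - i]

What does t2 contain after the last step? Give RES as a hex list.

RES = [0x76, 0x8d, 0xeb, 0x4f]

t0 = [0x4f, 0x8d, 0xc1, 0x52]
t1 = [0x4f, 0xeb, 0x8d, 0x76]
t2 = [0x76, 0x8d, 0xeb, 0x4f]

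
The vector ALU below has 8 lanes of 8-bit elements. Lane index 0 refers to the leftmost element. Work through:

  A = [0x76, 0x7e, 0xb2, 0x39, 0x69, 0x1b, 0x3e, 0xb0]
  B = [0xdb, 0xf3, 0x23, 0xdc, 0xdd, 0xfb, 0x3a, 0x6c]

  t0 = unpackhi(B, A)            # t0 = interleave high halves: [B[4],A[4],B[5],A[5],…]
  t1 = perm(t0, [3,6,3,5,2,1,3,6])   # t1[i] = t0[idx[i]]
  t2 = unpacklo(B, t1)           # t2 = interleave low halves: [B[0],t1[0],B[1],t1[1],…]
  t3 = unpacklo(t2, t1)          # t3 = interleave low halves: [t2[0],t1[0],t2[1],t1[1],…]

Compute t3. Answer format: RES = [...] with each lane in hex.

→ t0 |dd|69|fb|1b|3a|3e|6c|b0|
→ t1 |1b|6c|1b|3e|fb|69|1b|6c|
→ t2 |db|1b|f3|6c|23|1b|dc|3e|
→ t3 |db|1b|1b|6c|f3|1b|6c|3e|

RES = [0xdb, 0x1b, 0x1b, 0x6c, 0xf3, 0x1b, 0x6c, 0x3e]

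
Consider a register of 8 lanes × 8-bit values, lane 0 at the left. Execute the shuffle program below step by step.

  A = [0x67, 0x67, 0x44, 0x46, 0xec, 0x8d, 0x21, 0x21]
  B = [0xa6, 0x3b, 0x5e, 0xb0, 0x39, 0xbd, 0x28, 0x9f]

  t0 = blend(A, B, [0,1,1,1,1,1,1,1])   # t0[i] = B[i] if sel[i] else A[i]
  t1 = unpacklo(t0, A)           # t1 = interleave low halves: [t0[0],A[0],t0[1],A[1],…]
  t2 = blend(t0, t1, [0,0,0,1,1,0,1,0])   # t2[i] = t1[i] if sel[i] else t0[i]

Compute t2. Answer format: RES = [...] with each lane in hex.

RES = [ 0x67  0x3b  0x5e  0x67  0x5e  0xbd  0xb0  0x9f ]

  t0: 67 3b 5e b0 39 bd 28 9f
  t1: 67 67 3b 67 5e 44 b0 46
  t2: 67 3b 5e 67 5e bd b0 9f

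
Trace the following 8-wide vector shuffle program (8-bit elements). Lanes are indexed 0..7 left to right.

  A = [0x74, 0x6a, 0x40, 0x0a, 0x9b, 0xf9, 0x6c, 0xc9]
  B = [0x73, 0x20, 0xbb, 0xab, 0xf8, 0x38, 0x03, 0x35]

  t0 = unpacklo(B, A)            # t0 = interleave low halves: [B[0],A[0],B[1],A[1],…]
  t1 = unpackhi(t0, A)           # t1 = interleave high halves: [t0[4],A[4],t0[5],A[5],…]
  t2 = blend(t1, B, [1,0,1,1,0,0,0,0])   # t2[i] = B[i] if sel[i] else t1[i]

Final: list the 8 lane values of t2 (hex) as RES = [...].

→ t0 |73|74|20|6a|bb|40|ab|0a|
→ t1 |bb|9b|40|f9|ab|6c|0a|c9|
→ t2 |73|9b|bb|ab|ab|6c|0a|c9|

RES = [0x73, 0x9b, 0xbb, 0xab, 0xab, 0x6c, 0x0a, 0xc9]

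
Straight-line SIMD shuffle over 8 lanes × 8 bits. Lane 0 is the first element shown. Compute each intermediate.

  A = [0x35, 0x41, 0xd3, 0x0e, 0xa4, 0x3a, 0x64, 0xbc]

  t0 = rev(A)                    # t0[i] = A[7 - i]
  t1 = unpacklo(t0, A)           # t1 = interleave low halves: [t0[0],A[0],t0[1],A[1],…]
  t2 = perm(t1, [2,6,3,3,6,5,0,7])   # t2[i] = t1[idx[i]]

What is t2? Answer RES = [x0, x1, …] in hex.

RES = [ 0x64  0xa4  0x41  0x41  0xa4  0xd3  0xbc  0x0e ]

t0 = [0xbc, 0x64, 0x3a, 0xa4, 0x0e, 0xd3, 0x41, 0x35]
t1 = [0xbc, 0x35, 0x64, 0x41, 0x3a, 0xd3, 0xa4, 0x0e]
t2 = [0x64, 0xa4, 0x41, 0x41, 0xa4, 0xd3, 0xbc, 0x0e]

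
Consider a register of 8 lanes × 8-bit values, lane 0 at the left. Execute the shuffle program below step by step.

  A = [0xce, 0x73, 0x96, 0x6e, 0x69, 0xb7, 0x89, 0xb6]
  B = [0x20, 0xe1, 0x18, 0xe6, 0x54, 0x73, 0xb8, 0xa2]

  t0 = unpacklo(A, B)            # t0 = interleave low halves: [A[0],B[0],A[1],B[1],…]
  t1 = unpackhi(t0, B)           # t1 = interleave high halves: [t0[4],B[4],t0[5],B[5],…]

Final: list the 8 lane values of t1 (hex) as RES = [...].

  t0: ce 20 73 e1 96 18 6e e6
  t1: 96 54 18 73 6e b8 e6 a2

RES = [0x96, 0x54, 0x18, 0x73, 0x6e, 0xb8, 0xe6, 0xa2]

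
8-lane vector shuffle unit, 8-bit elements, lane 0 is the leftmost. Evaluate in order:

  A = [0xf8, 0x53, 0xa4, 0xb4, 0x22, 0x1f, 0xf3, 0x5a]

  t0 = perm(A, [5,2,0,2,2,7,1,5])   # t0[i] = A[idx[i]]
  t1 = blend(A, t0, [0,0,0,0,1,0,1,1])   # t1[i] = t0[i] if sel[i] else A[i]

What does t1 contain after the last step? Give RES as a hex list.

RES = [0xf8, 0x53, 0xa4, 0xb4, 0xa4, 0x1f, 0x53, 0x1f]

→ t0 |1f|a4|f8|a4|a4|5a|53|1f|
→ t1 |f8|53|a4|b4|a4|1f|53|1f|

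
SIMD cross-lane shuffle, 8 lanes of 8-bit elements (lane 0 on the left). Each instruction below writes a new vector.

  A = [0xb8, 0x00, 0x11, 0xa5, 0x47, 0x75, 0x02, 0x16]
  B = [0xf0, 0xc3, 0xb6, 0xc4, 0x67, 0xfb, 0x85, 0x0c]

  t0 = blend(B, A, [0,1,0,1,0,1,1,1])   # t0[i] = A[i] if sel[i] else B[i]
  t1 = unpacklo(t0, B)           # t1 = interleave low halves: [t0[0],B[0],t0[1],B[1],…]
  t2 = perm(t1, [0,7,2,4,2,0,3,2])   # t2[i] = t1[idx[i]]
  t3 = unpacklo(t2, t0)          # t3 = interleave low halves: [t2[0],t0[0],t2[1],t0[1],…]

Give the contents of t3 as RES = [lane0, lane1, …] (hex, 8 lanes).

RES = [ 0xf0  0xf0  0xc4  0x00  0x00  0xb6  0xb6  0xa5 ]

→ t0 |f0|00|b6|a5|67|75|02|16|
→ t1 |f0|f0|00|c3|b6|b6|a5|c4|
→ t2 |f0|c4|00|b6|00|f0|c3|00|
→ t3 |f0|f0|c4|00|00|b6|b6|a5|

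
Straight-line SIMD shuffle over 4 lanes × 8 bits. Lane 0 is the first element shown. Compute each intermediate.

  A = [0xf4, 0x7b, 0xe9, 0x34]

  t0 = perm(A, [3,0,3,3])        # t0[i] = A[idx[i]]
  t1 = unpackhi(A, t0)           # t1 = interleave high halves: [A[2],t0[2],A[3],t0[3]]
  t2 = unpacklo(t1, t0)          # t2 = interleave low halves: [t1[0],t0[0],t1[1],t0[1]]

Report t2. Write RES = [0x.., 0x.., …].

RES = [0xe9, 0x34, 0x34, 0xf4]

  t0: 34 f4 34 34
  t1: e9 34 34 34
  t2: e9 34 34 f4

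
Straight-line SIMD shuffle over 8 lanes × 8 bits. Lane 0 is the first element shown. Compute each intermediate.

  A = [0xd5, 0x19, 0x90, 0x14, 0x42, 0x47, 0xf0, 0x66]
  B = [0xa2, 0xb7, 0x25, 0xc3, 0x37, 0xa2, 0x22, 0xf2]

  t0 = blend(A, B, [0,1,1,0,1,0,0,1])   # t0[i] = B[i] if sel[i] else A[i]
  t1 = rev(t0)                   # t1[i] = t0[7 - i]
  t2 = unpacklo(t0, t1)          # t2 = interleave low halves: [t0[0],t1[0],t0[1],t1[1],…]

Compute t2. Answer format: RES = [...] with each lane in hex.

→ t0 |d5|b7|25|14|37|47|f0|f2|
→ t1 |f2|f0|47|37|14|25|b7|d5|
→ t2 |d5|f2|b7|f0|25|47|14|37|

RES = [ 0xd5  0xf2  0xb7  0xf0  0x25  0x47  0x14  0x37 ]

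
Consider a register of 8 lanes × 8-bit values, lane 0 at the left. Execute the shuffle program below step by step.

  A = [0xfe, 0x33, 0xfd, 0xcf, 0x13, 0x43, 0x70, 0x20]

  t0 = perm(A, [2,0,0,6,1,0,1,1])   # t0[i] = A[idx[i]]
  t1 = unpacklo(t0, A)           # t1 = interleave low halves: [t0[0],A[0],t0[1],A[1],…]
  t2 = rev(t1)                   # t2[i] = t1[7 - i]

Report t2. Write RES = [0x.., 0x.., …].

RES = [ 0xcf  0x70  0xfd  0xfe  0x33  0xfe  0xfe  0xfd ]

t0 = [0xfd, 0xfe, 0xfe, 0x70, 0x33, 0xfe, 0x33, 0x33]
t1 = [0xfd, 0xfe, 0xfe, 0x33, 0xfe, 0xfd, 0x70, 0xcf]
t2 = [0xcf, 0x70, 0xfd, 0xfe, 0x33, 0xfe, 0xfe, 0xfd]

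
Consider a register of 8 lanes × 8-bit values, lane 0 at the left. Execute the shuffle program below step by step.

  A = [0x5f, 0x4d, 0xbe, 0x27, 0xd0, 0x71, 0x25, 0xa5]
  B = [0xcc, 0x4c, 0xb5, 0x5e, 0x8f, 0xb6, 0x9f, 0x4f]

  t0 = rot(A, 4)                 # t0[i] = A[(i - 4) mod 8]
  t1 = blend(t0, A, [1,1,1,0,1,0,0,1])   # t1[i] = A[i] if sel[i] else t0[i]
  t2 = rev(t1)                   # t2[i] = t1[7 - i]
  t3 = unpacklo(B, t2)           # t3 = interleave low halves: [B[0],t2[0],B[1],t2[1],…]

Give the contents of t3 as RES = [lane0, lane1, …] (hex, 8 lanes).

  t0: d0 71 25 a5 5f 4d be 27
  t1: 5f 4d be a5 d0 4d be a5
  t2: a5 be 4d d0 a5 be 4d 5f
  t3: cc a5 4c be b5 4d 5e d0

RES = [0xcc, 0xa5, 0x4c, 0xbe, 0xb5, 0x4d, 0x5e, 0xd0]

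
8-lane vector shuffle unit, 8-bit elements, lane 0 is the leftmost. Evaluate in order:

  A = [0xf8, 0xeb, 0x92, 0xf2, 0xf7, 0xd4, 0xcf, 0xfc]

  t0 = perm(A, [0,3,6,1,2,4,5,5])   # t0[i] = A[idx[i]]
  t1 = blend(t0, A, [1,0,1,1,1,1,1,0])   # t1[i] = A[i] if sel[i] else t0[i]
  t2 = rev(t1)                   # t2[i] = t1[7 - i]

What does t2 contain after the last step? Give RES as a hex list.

t0 = [0xf8, 0xf2, 0xcf, 0xeb, 0x92, 0xf7, 0xd4, 0xd4]
t1 = [0xf8, 0xf2, 0x92, 0xf2, 0xf7, 0xd4, 0xcf, 0xd4]
t2 = [0xd4, 0xcf, 0xd4, 0xf7, 0xf2, 0x92, 0xf2, 0xf8]

RES = [ 0xd4  0xcf  0xd4  0xf7  0xf2  0x92  0xf2  0xf8 ]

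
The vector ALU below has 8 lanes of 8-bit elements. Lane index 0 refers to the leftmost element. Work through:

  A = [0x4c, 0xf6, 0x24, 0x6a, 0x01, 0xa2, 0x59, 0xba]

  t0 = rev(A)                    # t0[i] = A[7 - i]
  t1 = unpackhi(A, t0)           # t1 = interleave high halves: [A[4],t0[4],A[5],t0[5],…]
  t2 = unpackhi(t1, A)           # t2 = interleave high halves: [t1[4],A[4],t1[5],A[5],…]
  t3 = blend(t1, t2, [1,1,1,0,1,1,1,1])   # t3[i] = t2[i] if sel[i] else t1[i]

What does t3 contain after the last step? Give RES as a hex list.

RES = [0x59, 0x01, 0xf6, 0x24, 0xba, 0x59, 0x4c, 0xba]

t0 = [0xba, 0x59, 0xa2, 0x01, 0x6a, 0x24, 0xf6, 0x4c]
t1 = [0x01, 0x6a, 0xa2, 0x24, 0x59, 0xf6, 0xba, 0x4c]
t2 = [0x59, 0x01, 0xf6, 0xa2, 0xba, 0x59, 0x4c, 0xba]
t3 = [0x59, 0x01, 0xf6, 0x24, 0xba, 0x59, 0x4c, 0xba]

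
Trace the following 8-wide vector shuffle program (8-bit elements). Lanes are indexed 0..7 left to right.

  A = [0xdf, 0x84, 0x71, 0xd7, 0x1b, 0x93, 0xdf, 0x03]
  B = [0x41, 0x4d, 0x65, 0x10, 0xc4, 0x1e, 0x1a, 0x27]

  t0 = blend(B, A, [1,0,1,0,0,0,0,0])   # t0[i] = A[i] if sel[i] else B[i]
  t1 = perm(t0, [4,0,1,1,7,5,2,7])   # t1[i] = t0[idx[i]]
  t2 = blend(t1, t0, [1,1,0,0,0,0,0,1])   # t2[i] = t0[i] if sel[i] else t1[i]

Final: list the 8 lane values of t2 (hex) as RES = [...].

  t0: df 4d 71 10 c4 1e 1a 27
  t1: c4 df 4d 4d 27 1e 71 27
  t2: df 4d 4d 4d 27 1e 71 27

RES = [ 0xdf  0x4d  0x4d  0x4d  0x27  0x1e  0x71  0x27 ]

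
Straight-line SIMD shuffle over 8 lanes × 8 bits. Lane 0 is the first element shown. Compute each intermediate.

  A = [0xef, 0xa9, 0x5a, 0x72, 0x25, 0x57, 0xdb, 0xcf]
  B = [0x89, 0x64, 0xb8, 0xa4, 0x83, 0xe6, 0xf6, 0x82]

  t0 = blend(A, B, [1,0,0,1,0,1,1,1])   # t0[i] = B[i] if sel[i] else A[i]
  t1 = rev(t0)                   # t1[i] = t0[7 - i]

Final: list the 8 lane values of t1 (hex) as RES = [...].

t0 = [0x89, 0xa9, 0x5a, 0xa4, 0x25, 0xe6, 0xf6, 0x82]
t1 = [0x82, 0xf6, 0xe6, 0x25, 0xa4, 0x5a, 0xa9, 0x89]

RES = [ 0x82  0xf6  0xe6  0x25  0xa4  0x5a  0xa9  0x89 ]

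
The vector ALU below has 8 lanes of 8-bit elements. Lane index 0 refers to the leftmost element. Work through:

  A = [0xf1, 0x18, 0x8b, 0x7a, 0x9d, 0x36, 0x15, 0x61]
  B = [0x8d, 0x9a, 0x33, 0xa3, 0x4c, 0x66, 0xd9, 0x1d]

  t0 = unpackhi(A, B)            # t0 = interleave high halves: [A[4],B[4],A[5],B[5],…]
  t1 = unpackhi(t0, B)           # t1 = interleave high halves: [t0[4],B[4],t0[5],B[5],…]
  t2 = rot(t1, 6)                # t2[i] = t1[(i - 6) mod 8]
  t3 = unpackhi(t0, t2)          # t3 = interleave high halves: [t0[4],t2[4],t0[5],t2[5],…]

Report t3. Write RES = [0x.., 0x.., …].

RES = [0x15, 0x1d, 0xd9, 0x1d, 0x61, 0x15, 0x1d, 0x4c]

→ t0 |9d|4c|36|66|15|d9|61|1d|
→ t1 |15|4c|d9|66|61|d9|1d|1d|
→ t2 |d9|66|61|d9|1d|1d|15|4c|
→ t3 |15|1d|d9|1d|61|15|1d|4c|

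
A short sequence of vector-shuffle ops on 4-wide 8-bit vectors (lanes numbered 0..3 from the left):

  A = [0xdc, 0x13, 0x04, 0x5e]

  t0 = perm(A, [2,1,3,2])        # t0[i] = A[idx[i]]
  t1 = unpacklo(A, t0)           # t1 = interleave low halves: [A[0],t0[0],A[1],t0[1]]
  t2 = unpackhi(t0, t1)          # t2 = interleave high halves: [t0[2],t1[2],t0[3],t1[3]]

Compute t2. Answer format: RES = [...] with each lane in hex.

RES = [0x5e, 0x13, 0x04, 0x13]

  t0: 04 13 5e 04
  t1: dc 04 13 13
  t2: 5e 13 04 13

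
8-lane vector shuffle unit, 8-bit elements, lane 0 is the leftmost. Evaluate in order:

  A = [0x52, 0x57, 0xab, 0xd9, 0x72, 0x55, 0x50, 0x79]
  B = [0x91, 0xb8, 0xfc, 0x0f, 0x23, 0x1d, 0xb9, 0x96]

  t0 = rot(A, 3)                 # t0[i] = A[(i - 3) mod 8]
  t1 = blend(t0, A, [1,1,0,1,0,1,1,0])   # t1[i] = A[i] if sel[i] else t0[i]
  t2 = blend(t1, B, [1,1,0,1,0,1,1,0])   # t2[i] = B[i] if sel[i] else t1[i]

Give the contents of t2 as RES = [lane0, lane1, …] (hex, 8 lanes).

→ t0 |55|50|79|52|57|ab|d9|72|
→ t1 |52|57|79|d9|57|55|50|72|
→ t2 |91|b8|79|0f|57|1d|b9|72|

RES = [ 0x91  0xb8  0x79  0x0f  0x57  0x1d  0xb9  0x72 ]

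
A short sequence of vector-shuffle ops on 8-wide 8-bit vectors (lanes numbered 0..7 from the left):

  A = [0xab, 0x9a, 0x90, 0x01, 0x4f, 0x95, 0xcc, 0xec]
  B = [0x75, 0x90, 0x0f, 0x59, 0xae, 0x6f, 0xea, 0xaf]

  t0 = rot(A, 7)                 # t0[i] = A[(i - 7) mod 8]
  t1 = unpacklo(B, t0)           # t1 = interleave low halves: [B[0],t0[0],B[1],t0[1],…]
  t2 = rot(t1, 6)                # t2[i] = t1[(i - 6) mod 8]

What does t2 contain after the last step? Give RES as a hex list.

RES = [0x90, 0x90, 0x0f, 0x01, 0x59, 0x4f, 0x75, 0x9a]

  t0: 9a 90 01 4f 95 cc ec ab
  t1: 75 9a 90 90 0f 01 59 4f
  t2: 90 90 0f 01 59 4f 75 9a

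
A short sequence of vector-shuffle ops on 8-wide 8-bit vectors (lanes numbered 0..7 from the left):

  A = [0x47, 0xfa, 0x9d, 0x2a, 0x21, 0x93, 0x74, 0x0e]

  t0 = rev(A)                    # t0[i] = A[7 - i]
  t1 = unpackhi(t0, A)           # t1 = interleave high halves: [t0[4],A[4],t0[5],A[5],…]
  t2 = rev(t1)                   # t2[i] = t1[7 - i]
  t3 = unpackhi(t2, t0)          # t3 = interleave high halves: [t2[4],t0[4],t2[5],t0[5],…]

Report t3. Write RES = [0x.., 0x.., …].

RES = [ 0x93  0x2a  0x9d  0x9d  0x21  0xfa  0x2a  0x47 ]

  t0: 0e 74 93 21 2a 9d fa 47
  t1: 2a 21 9d 93 fa 74 47 0e
  t2: 0e 47 74 fa 93 9d 21 2a
  t3: 93 2a 9d 9d 21 fa 2a 47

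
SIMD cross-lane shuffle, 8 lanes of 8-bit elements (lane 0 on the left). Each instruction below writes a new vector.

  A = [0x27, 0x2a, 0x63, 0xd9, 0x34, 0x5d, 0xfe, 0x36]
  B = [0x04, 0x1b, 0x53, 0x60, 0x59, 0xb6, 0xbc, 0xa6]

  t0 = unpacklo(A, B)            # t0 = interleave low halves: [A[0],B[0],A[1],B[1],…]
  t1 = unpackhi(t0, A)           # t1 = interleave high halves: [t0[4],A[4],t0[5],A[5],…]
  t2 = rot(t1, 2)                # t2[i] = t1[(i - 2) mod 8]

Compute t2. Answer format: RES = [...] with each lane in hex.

  t0: 27 04 2a 1b 63 53 d9 60
  t1: 63 34 53 5d d9 fe 60 36
  t2: 60 36 63 34 53 5d d9 fe

RES = [0x60, 0x36, 0x63, 0x34, 0x53, 0x5d, 0xd9, 0xfe]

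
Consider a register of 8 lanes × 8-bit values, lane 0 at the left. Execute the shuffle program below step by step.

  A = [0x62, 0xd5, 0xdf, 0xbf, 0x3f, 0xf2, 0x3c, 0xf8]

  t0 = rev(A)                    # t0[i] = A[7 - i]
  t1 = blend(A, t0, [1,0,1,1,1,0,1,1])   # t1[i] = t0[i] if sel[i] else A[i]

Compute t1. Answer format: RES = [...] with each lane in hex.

RES = [0xf8, 0xd5, 0xf2, 0x3f, 0xbf, 0xf2, 0xd5, 0x62]

t0 = [0xf8, 0x3c, 0xf2, 0x3f, 0xbf, 0xdf, 0xd5, 0x62]
t1 = [0xf8, 0xd5, 0xf2, 0x3f, 0xbf, 0xf2, 0xd5, 0x62]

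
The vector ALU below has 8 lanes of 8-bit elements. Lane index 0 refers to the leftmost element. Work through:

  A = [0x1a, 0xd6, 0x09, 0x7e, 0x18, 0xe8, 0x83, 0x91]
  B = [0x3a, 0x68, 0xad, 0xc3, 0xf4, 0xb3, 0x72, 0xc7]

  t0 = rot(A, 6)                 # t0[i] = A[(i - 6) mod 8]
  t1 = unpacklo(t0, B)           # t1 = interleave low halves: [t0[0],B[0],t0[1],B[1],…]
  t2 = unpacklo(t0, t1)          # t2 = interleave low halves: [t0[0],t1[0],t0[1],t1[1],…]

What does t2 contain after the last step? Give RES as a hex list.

RES = [ 0x09  0x09  0x7e  0x3a  0x18  0x7e  0xe8  0x68 ]

t0 = [0x09, 0x7e, 0x18, 0xe8, 0x83, 0x91, 0x1a, 0xd6]
t1 = [0x09, 0x3a, 0x7e, 0x68, 0x18, 0xad, 0xe8, 0xc3]
t2 = [0x09, 0x09, 0x7e, 0x3a, 0x18, 0x7e, 0xe8, 0x68]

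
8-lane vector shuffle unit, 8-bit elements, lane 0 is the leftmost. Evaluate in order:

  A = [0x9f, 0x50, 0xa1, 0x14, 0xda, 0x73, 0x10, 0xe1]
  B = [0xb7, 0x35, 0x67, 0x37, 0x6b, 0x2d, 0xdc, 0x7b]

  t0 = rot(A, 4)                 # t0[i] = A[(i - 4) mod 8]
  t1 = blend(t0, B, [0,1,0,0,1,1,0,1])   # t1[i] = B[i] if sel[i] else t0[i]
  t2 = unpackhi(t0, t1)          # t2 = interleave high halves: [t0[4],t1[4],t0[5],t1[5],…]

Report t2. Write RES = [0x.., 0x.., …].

RES = [ 0x9f  0x6b  0x50  0x2d  0xa1  0xa1  0x14  0x7b ]

  t0: da 73 10 e1 9f 50 a1 14
  t1: da 35 10 e1 6b 2d a1 7b
  t2: 9f 6b 50 2d a1 a1 14 7b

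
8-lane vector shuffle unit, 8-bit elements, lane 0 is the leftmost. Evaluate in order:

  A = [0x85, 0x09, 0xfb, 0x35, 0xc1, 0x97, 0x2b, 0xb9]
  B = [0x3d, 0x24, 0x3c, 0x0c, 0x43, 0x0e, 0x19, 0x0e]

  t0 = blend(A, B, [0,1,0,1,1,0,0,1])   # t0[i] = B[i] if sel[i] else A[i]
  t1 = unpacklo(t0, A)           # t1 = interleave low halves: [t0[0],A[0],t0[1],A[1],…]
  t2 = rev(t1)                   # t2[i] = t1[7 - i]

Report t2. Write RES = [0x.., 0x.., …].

RES = [ 0x35  0x0c  0xfb  0xfb  0x09  0x24  0x85  0x85 ]

t0 = [0x85, 0x24, 0xfb, 0x0c, 0x43, 0x97, 0x2b, 0x0e]
t1 = [0x85, 0x85, 0x24, 0x09, 0xfb, 0xfb, 0x0c, 0x35]
t2 = [0x35, 0x0c, 0xfb, 0xfb, 0x09, 0x24, 0x85, 0x85]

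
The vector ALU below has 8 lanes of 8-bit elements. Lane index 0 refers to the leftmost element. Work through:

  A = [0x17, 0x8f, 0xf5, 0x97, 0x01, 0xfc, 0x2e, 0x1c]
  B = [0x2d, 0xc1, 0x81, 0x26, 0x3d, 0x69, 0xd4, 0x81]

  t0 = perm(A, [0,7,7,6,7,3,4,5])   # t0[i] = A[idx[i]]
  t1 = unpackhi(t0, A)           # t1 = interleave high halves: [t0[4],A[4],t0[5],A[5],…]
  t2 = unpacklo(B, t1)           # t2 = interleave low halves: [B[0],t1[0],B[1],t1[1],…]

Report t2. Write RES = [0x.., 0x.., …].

→ t0 |17|1c|1c|2e|1c|97|01|fc|
→ t1 |1c|01|97|fc|01|2e|fc|1c|
→ t2 |2d|1c|c1|01|81|97|26|fc|

RES = [0x2d, 0x1c, 0xc1, 0x01, 0x81, 0x97, 0x26, 0xfc]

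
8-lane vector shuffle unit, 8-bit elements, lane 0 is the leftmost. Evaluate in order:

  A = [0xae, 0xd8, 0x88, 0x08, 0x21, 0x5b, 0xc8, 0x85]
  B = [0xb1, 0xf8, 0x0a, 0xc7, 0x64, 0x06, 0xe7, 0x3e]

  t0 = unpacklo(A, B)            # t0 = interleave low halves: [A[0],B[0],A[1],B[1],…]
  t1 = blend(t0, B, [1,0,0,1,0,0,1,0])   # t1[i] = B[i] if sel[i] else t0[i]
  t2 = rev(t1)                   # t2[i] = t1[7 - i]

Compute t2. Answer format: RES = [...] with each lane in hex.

t0 = [0xae, 0xb1, 0xd8, 0xf8, 0x88, 0x0a, 0x08, 0xc7]
t1 = [0xb1, 0xb1, 0xd8, 0xc7, 0x88, 0x0a, 0xe7, 0xc7]
t2 = [0xc7, 0xe7, 0x0a, 0x88, 0xc7, 0xd8, 0xb1, 0xb1]

RES = [ 0xc7  0xe7  0x0a  0x88  0xc7  0xd8  0xb1  0xb1 ]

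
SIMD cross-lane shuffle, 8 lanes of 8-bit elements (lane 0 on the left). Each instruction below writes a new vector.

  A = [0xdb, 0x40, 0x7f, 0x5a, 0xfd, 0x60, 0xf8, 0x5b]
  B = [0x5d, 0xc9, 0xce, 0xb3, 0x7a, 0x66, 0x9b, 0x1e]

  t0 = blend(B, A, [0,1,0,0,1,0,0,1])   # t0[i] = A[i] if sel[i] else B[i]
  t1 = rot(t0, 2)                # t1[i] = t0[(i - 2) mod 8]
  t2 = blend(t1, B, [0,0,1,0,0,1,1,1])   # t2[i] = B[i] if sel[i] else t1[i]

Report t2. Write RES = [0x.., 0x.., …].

→ t0 |5d|40|ce|b3|fd|66|9b|5b|
→ t1 |9b|5b|5d|40|ce|b3|fd|66|
→ t2 |9b|5b|ce|40|ce|66|9b|1e|

RES = [0x9b, 0x5b, 0xce, 0x40, 0xce, 0x66, 0x9b, 0x1e]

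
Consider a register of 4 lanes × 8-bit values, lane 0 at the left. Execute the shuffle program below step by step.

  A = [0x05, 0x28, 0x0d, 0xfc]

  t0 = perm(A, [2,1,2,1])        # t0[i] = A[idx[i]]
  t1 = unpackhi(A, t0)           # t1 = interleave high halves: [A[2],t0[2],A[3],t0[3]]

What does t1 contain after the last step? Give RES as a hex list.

t0 = [0x0d, 0x28, 0x0d, 0x28]
t1 = [0x0d, 0x0d, 0xfc, 0x28]

RES = [ 0x0d  0x0d  0xfc  0x28 ]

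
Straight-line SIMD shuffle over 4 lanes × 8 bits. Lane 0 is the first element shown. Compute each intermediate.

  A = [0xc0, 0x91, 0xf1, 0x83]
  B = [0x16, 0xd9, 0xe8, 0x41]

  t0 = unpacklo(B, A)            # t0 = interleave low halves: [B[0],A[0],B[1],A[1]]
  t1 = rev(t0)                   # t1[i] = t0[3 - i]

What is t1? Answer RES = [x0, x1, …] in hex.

RES = [ 0x91  0xd9  0xc0  0x16 ]

  t0: 16 c0 d9 91
  t1: 91 d9 c0 16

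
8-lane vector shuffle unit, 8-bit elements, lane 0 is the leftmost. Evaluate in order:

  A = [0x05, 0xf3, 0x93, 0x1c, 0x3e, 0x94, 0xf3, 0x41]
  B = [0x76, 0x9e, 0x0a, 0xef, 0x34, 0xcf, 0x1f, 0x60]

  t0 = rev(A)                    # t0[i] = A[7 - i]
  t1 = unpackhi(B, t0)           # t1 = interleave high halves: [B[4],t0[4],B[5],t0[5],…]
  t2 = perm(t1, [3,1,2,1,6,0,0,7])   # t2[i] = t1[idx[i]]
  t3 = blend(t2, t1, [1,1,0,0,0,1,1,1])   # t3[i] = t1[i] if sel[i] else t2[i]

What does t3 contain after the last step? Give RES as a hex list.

t0 = [0x41, 0xf3, 0x94, 0x3e, 0x1c, 0x93, 0xf3, 0x05]
t1 = [0x34, 0x1c, 0xcf, 0x93, 0x1f, 0xf3, 0x60, 0x05]
t2 = [0x93, 0x1c, 0xcf, 0x1c, 0x60, 0x34, 0x34, 0x05]
t3 = [0x34, 0x1c, 0xcf, 0x1c, 0x60, 0xf3, 0x60, 0x05]

RES = [ 0x34  0x1c  0xcf  0x1c  0x60  0xf3  0x60  0x05 ]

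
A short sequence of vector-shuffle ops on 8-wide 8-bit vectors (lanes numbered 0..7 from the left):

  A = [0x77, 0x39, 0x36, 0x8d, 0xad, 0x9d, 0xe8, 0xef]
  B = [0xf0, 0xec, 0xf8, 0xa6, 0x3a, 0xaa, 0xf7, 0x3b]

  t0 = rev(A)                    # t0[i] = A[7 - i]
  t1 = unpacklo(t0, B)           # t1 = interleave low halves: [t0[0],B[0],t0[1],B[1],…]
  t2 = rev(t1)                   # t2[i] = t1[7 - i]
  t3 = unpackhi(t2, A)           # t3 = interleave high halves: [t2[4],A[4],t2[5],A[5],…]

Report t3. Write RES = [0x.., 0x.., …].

RES = [ 0xec  0xad  0xe8  0x9d  0xf0  0xe8  0xef  0xef ]

→ t0 |ef|e8|9d|ad|8d|36|39|77|
→ t1 |ef|f0|e8|ec|9d|f8|ad|a6|
→ t2 |a6|ad|f8|9d|ec|e8|f0|ef|
→ t3 |ec|ad|e8|9d|f0|e8|ef|ef|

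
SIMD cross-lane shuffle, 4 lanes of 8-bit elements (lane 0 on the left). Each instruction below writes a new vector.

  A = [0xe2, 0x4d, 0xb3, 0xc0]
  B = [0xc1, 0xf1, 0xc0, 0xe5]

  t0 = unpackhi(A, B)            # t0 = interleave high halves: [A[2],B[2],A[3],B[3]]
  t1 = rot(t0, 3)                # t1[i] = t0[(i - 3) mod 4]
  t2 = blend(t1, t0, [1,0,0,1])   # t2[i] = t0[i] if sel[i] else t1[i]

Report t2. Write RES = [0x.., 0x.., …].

t0 = [0xb3, 0xc0, 0xc0, 0xe5]
t1 = [0xc0, 0xc0, 0xe5, 0xb3]
t2 = [0xb3, 0xc0, 0xe5, 0xe5]

RES = [0xb3, 0xc0, 0xe5, 0xe5]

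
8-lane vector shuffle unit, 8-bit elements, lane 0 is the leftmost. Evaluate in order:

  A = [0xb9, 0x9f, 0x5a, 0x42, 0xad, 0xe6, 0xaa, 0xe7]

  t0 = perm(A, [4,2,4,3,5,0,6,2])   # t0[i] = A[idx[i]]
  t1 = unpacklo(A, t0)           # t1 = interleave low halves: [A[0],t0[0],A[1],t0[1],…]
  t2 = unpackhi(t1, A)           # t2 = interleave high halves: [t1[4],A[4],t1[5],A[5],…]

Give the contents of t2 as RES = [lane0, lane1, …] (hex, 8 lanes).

→ t0 |ad|5a|ad|42|e6|b9|aa|5a|
→ t1 |b9|ad|9f|5a|5a|ad|42|42|
→ t2 |5a|ad|ad|e6|42|aa|42|e7|

RES = [ 0x5a  0xad  0xad  0xe6  0x42  0xaa  0x42  0xe7 ]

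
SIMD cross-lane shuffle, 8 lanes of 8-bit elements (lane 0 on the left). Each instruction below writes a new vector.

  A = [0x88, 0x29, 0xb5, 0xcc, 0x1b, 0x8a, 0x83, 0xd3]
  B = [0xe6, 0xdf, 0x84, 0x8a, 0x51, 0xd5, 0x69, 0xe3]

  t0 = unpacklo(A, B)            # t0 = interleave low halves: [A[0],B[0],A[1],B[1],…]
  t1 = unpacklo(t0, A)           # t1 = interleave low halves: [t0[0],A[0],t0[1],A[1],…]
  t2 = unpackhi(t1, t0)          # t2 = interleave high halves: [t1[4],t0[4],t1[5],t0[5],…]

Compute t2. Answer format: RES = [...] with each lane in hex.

RES = [ 0x29  0xb5  0xb5  0x84  0xdf  0xcc  0xcc  0x8a ]

→ t0 |88|e6|29|df|b5|84|cc|8a|
→ t1 |88|88|e6|29|29|b5|df|cc|
→ t2 |29|b5|b5|84|df|cc|cc|8a|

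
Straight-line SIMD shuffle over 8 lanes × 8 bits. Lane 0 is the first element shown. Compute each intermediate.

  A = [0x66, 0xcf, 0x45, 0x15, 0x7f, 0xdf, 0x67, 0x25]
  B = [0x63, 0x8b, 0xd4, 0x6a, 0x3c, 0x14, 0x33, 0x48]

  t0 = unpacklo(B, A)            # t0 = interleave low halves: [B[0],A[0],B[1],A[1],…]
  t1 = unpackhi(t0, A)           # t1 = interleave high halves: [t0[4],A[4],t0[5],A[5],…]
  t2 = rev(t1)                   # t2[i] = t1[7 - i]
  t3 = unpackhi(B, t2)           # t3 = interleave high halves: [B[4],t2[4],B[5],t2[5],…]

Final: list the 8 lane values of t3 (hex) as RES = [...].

t0 = [0x63, 0x66, 0x8b, 0xcf, 0xd4, 0x45, 0x6a, 0x15]
t1 = [0xd4, 0x7f, 0x45, 0xdf, 0x6a, 0x67, 0x15, 0x25]
t2 = [0x25, 0x15, 0x67, 0x6a, 0xdf, 0x45, 0x7f, 0xd4]
t3 = [0x3c, 0xdf, 0x14, 0x45, 0x33, 0x7f, 0x48, 0xd4]

RES = [ 0x3c  0xdf  0x14  0x45  0x33  0x7f  0x48  0xd4 ]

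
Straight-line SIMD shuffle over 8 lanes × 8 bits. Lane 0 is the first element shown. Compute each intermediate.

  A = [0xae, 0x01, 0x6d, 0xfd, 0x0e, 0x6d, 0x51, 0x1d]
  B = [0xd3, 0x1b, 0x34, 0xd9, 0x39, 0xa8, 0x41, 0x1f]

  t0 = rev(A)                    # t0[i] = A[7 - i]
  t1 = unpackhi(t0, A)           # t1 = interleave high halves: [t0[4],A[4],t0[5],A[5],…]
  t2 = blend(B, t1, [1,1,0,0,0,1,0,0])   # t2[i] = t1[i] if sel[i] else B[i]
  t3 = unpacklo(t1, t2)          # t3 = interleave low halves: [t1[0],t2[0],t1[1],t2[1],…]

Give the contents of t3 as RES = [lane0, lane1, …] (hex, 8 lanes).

→ t0 |1d|51|6d|0e|fd|6d|01|ae|
→ t1 |fd|0e|6d|6d|01|51|ae|1d|
→ t2 |fd|0e|34|d9|39|51|41|1f|
→ t3 |fd|fd|0e|0e|6d|34|6d|d9|

RES = [ 0xfd  0xfd  0x0e  0x0e  0x6d  0x34  0x6d  0xd9 ]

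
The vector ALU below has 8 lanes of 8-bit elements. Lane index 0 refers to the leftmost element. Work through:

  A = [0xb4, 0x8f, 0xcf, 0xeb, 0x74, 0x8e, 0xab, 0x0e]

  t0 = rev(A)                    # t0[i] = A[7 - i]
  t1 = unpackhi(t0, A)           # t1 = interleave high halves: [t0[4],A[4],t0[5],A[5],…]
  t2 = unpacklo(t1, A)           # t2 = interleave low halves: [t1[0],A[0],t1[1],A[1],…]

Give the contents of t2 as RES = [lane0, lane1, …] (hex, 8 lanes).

RES = [0xeb, 0xb4, 0x74, 0x8f, 0xcf, 0xcf, 0x8e, 0xeb]

→ t0 |0e|ab|8e|74|eb|cf|8f|b4|
→ t1 |eb|74|cf|8e|8f|ab|b4|0e|
→ t2 |eb|b4|74|8f|cf|cf|8e|eb|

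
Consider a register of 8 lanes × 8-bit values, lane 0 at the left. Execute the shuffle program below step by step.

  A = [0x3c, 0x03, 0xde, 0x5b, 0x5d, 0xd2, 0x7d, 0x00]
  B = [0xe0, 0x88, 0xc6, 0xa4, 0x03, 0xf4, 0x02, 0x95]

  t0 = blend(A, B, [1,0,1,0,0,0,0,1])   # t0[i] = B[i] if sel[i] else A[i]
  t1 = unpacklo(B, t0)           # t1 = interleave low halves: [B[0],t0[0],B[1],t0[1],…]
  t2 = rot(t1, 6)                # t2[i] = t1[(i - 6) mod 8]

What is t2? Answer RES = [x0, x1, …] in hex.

  t0: e0 03 c6 5b 5d d2 7d 95
  t1: e0 e0 88 03 c6 c6 a4 5b
  t2: 88 03 c6 c6 a4 5b e0 e0

RES = [ 0x88  0x03  0xc6  0xc6  0xa4  0x5b  0xe0  0xe0 ]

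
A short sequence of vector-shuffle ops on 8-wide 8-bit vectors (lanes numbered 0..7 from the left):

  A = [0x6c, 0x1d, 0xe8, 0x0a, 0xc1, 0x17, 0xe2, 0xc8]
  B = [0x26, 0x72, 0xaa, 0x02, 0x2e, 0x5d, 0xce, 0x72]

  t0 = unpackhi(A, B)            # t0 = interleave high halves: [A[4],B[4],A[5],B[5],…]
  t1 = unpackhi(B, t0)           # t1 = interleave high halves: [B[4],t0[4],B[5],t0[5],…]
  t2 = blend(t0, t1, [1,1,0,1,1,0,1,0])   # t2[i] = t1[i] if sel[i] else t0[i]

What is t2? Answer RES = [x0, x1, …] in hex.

→ t0 |c1|2e|17|5d|e2|ce|c8|72|
→ t1 |2e|e2|5d|ce|ce|c8|72|72|
→ t2 |2e|e2|17|ce|ce|ce|72|72|

RES = [0x2e, 0xe2, 0x17, 0xce, 0xce, 0xce, 0x72, 0x72]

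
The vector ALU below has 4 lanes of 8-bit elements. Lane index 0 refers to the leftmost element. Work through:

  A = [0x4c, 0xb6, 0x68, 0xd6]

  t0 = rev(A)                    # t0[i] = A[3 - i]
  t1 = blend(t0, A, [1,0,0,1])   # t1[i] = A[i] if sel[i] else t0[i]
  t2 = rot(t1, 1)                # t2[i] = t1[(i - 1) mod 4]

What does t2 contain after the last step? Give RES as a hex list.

t0 = [0xd6, 0x68, 0xb6, 0x4c]
t1 = [0x4c, 0x68, 0xb6, 0xd6]
t2 = [0xd6, 0x4c, 0x68, 0xb6]

RES = [ 0xd6  0x4c  0x68  0xb6 ]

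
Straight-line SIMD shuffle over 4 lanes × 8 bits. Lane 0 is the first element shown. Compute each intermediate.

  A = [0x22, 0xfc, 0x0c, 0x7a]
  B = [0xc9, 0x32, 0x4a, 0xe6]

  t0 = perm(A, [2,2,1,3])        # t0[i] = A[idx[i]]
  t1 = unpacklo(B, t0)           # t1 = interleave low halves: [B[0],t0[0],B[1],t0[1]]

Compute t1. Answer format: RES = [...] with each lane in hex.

RES = [ 0xc9  0x0c  0x32  0x0c ]

t0 = [0x0c, 0x0c, 0xfc, 0x7a]
t1 = [0xc9, 0x0c, 0x32, 0x0c]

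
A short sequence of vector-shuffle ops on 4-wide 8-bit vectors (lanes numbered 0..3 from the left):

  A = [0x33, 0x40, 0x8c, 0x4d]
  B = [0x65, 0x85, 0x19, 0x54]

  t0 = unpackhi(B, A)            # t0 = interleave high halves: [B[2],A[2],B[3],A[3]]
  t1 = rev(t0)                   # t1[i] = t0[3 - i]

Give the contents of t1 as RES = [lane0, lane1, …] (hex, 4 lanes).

t0 = [0x19, 0x8c, 0x54, 0x4d]
t1 = [0x4d, 0x54, 0x8c, 0x19]

RES = [0x4d, 0x54, 0x8c, 0x19]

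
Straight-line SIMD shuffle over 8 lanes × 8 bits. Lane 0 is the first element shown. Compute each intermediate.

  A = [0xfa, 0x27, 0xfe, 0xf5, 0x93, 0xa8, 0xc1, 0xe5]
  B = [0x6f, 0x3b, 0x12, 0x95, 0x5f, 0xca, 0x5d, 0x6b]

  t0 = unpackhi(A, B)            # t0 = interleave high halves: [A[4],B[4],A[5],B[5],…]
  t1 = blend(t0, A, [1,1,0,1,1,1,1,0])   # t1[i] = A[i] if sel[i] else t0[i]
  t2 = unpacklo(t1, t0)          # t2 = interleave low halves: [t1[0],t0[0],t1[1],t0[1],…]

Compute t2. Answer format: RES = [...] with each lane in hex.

RES = [ 0xfa  0x93  0x27  0x5f  0xa8  0xa8  0xf5  0xca ]

→ t0 |93|5f|a8|ca|c1|5d|e5|6b|
→ t1 |fa|27|a8|f5|93|a8|c1|6b|
→ t2 |fa|93|27|5f|a8|a8|f5|ca|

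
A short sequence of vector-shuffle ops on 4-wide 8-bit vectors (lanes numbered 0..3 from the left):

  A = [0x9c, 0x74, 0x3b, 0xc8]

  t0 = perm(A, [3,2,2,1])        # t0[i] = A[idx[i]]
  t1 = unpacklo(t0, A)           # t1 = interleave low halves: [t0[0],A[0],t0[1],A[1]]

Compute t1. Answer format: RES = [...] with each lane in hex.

RES = [ 0xc8  0x9c  0x3b  0x74 ]

t0 = [0xc8, 0x3b, 0x3b, 0x74]
t1 = [0xc8, 0x9c, 0x3b, 0x74]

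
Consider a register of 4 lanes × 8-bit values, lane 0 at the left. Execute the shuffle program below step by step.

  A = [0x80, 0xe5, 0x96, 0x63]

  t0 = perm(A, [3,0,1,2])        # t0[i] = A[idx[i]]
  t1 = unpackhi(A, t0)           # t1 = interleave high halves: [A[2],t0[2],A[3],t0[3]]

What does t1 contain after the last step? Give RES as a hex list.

RES = [0x96, 0xe5, 0x63, 0x96]

→ t0 |63|80|e5|96|
→ t1 |96|e5|63|96|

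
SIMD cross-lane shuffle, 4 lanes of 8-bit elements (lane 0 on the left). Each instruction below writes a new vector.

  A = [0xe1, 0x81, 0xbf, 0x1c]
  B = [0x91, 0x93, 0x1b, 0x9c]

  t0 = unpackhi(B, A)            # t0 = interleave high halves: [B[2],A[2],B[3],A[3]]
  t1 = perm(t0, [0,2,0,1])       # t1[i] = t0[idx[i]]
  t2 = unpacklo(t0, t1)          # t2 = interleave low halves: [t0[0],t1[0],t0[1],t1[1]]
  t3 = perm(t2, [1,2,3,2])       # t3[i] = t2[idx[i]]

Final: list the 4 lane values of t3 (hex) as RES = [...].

t0 = [0x1b, 0xbf, 0x9c, 0x1c]
t1 = [0x1b, 0x9c, 0x1b, 0xbf]
t2 = [0x1b, 0x1b, 0xbf, 0x9c]
t3 = [0x1b, 0xbf, 0x9c, 0xbf]

RES = [0x1b, 0xbf, 0x9c, 0xbf]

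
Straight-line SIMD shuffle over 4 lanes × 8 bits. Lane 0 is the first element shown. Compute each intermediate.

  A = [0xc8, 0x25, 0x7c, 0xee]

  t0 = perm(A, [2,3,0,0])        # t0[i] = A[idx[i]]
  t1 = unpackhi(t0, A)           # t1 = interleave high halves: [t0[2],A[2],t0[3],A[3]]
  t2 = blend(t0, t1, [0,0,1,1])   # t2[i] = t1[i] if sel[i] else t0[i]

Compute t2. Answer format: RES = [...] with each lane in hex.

  t0: 7c ee c8 c8
  t1: c8 7c c8 ee
  t2: 7c ee c8 ee

RES = [ 0x7c  0xee  0xc8  0xee ]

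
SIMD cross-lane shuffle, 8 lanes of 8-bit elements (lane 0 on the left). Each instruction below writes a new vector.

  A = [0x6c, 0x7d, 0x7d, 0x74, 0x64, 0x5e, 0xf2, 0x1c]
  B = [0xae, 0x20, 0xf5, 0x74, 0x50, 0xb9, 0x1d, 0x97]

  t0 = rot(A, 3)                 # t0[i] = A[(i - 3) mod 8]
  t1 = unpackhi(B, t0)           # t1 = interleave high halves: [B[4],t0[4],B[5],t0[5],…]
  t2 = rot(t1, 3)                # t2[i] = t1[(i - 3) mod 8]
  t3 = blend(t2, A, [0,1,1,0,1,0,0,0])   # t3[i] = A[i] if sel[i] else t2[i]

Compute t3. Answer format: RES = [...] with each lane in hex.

  t0: 5e f2 1c 6c 7d 7d 74 64
  t1: 50 7d b9 7d 1d 74 97 64
  t2: 74 97 64 50 7d b9 7d 1d
  t3: 74 7d 7d 50 64 b9 7d 1d

RES = [0x74, 0x7d, 0x7d, 0x50, 0x64, 0xb9, 0x7d, 0x1d]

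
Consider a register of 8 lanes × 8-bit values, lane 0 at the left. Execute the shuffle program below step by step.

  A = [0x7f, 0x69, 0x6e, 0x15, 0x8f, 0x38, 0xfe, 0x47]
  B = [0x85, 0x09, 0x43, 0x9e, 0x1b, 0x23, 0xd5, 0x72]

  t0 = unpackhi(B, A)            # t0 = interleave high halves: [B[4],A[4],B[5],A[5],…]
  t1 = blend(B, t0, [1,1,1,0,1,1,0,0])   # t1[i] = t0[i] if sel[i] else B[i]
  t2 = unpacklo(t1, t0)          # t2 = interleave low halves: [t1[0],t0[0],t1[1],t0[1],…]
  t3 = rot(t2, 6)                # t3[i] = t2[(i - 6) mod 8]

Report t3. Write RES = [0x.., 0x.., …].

  t0: 1b 8f 23 38 d5 fe 72 47
  t1: 1b 8f 23 9e d5 fe d5 72
  t2: 1b 1b 8f 8f 23 23 9e 38
  t3: 8f 8f 23 23 9e 38 1b 1b

RES = [0x8f, 0x8f, 0x23, 0x23, 0x9e, 0x38, 0x1b, 0x1b]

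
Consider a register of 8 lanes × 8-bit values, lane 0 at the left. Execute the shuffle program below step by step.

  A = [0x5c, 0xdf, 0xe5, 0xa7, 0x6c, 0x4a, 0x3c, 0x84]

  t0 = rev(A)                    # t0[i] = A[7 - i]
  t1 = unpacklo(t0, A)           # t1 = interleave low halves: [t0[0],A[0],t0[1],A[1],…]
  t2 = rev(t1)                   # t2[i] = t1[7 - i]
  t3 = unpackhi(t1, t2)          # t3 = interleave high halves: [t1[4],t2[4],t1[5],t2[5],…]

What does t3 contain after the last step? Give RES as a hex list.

RES = [0x4a, 0xdf, 0xe5, 0x3c, 0x6c, 0x5c, 0xa7, 0x84]

→ t0 |84|3c|4a|6c|a7|e5|df|5c|
→ t1 |84|5c|3c|df|4a|e5|6c|a7|
→ t2 |a7|6c|e5|4a|df|3c|5c|84|
→ t3 |4a|df|e5|3c|6c|5c|a7|84|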